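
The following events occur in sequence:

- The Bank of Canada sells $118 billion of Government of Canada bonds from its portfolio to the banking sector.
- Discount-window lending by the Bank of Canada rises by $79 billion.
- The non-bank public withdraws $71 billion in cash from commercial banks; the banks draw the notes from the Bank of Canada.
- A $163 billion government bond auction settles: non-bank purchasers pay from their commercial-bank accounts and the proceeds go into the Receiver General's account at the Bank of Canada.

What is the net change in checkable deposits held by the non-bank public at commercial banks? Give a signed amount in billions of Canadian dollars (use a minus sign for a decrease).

-$234 billion

Bank of Canada balance sheet:
  Assets:      Securities −$118B, Loans to banks +$79B
  Liabilities: Bank reserves −$273B, Currency in circulation +$71B, Government deposits +$163B
Commercial banking system:
  Assets:      Reserves at CB −$273B, Securities +$118B
  Liabilities: Checkable deposits −$234B, Borrowings from CB +$79B
So the change in checkable deposits held by the non-bank public at commercial banks is -$234 billion.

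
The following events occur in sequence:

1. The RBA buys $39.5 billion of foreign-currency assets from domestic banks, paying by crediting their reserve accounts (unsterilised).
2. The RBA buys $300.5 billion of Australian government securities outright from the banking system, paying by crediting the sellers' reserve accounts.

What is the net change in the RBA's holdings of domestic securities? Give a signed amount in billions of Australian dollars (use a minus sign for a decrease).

+$300.5 billion

RBA balance sheet:
  Assets:      Securities +$300.5B, Foreign assets +$39.5B
  Liabilities: Bank reserves +$340B
So the change in the RBA's holdings of domestic securities is +$300.5 billion.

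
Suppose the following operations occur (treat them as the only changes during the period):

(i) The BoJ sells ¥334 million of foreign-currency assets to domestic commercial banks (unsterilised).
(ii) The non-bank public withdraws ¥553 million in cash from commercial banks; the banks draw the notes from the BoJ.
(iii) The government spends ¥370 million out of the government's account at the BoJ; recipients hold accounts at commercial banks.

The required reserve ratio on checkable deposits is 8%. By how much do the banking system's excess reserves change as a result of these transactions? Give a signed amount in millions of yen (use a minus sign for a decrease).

-¥502.36 million

FX sale ¥334 million: reserves −¥334M, deposits 0.
Currency withdrawal ¥553 million: reserves −¥553M, deposits −¥553M.
Government spending ¥370 million: reserves +¥370M, deposits +¥370M.
Totals: Δreserves = −¥517M, Δdeposits = −¥183M.
Δrequired reserves = 8% × −¥183M = −¥14.64M.
Δexcess reserves = Δreserves − Δrequired = −¥517M − (−¥14.64M) = -¥502.36 million.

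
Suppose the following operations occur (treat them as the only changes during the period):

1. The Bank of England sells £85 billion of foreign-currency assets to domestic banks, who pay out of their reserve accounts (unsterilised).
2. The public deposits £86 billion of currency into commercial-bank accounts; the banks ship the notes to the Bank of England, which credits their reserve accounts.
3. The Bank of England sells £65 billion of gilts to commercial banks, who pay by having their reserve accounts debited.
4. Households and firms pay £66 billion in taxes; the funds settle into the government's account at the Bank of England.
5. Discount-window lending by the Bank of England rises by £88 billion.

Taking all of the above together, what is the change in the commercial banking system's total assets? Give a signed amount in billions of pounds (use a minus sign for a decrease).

FX sale £85 billion: just an asset swap on bank balance sheets → 0.
Currency deposit £86 billion: bank balance sheets expand → +£86B.
OMO sale (to banks) £65 billion: just an asset swap on bank balance sheets → 0.
Government account inflow £66 billion: bank balance sheets shrink → −£66B.
Discount-window loan £88 billion: bank balance sheets expand → +£88B.
Net: 0 + 86 + 0 − 66 + 88 = +£108 billion.

+£108 billion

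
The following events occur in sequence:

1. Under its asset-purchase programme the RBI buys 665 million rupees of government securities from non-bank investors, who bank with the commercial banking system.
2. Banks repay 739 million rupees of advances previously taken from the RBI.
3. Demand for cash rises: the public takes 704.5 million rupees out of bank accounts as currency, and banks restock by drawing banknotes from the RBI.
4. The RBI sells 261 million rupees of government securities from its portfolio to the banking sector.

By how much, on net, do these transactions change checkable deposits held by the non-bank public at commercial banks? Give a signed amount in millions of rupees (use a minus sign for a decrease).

RBI balance sheet:
  Assets:      Securities +404M, Loans to banks −739M
  Liabilities: Bank reserves −1039.5M, Currency in circulation +704.5M
Commercial banking system:
  Assets:      Reserves at CB −1039.5M, Securities +261M
  Liabilities: Checkable deposits −39.5M, Borrowings from CB −739M
So the change in checkable deposits held by the non-bank public at commercial banks is -39.5 million.

-39.5 million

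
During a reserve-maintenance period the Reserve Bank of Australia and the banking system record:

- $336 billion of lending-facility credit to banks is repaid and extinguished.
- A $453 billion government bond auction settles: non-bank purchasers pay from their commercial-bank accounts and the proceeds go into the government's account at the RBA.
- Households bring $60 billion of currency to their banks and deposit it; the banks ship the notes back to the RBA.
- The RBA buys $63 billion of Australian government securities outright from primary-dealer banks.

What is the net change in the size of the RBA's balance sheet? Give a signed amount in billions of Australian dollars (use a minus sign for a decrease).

Discount-window repayment $336 billion: an RBA asset is shed → −$336B.
Government account inflow $453 billion: only the composition of liabilities changes → 0.
Currency deposit $60 billion: only the composition of liabilities changes → 0.
OMO purchase (from banks) $63 billion: an RBA asset is acquired → +$63B.
Net: −336 + 0 + 0 + 63 = -$273 billion.

-$273 billion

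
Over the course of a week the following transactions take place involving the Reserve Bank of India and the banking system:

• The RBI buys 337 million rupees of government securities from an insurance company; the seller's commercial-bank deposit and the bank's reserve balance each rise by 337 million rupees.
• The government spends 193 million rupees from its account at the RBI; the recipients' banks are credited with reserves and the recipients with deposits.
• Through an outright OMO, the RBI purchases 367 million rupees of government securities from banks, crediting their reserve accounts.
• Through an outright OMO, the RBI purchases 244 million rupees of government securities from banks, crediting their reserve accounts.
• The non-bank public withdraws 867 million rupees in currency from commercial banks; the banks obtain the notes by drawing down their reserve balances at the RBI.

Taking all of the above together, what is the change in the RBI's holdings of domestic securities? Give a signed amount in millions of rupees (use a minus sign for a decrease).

RBI balance sheet:
  Assets:      Securities +948M
  Liabilities: Bank reserves +274M, Currency in circulation +867M, Government deposits −193M
Commercial banking system:
  Assets:      Reserves at CB +274M, Securities −611M
  Liabilities: Checkable deposits −337M
So the change in the RBI's holdings of domestic securities is +948 million.

+948 million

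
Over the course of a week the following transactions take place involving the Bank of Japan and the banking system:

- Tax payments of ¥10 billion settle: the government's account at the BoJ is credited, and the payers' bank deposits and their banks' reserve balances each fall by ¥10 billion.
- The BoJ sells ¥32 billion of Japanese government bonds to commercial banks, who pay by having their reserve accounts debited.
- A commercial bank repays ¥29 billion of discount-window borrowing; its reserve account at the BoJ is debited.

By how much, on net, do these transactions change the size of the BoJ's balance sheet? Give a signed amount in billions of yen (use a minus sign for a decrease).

BoJ balance sheet:
  Assets:      Securities −¥32B, Loans to banks −¥29B
  Liabilities: Bank reserves −¥71B, Government deposits +¥10B
Change in total BoJ assets = -¥61 billion.

-¥61 billion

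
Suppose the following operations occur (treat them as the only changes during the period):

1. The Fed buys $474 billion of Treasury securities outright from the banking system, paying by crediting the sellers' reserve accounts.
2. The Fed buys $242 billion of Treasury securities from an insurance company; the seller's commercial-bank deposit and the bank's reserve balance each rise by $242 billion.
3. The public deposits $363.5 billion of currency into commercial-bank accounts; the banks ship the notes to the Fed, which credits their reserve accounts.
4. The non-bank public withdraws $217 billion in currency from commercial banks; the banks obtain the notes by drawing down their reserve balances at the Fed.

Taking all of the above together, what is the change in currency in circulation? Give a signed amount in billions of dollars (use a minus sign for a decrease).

-$146.5 billion

Fed balance sheet:
  Assets:      Securities +$716B
  Liabilities: Bank reserves +$862.5B, Currency in circulation −$146.5B
So the change in currency in circulation is -$146.5 billion.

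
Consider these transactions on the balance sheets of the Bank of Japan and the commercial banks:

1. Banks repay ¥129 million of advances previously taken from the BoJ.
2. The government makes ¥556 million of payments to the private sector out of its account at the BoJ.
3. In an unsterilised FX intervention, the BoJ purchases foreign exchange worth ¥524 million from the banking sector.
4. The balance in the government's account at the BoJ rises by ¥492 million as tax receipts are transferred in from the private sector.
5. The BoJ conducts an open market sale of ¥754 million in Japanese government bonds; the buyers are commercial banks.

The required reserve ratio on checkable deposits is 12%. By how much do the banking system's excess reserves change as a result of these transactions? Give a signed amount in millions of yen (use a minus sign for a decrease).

-¥302.68 million

Discount-window repayment ¥129 million: reserves −¥129M, deposits 0.
Government spending ¥556 million: reserves +¥556M, deposits +¥556M.
FX purchase ¥524 million: reserves +¥524M, deposits 0.
Government account inflow ¥492 million: reserves −¥492M, deposits −¥492M.
OMO sale (to banks) ¥754 million: reserves −¥754M, deposits 0.
Totals: Δreserves = −¥295M, Δdeposits = +¥64M.
Δrequired reserves = 12% × +¥64M = +¥7.68M.
Δexcess reserves = Δreserves − Δrequired = −¥295M − (+¥7.68M) = -¥302.68 million.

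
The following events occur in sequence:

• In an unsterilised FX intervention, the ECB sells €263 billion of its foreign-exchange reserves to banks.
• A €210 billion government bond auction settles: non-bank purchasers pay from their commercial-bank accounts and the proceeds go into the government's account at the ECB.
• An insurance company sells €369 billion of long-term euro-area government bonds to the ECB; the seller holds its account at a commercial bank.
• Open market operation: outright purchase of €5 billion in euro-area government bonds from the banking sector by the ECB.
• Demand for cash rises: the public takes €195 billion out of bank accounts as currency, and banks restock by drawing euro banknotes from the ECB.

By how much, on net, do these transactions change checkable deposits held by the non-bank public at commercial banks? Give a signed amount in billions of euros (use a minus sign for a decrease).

ECB balance sheet:
  Assets:      Securities +€374B, Foreign assets −€263B
  Liabilities: Bank reserves −€294B, Currency in circulation +€195B, Government deposits +€210B
Commercial banking system:
  Assets:      Reserves at CB −€294B, Securities −€5B, Foreign assets +€263B
  Liabilities: Checkable deposits −€36B
So the change in checkable deposits held by the non-bank public at commercial banks is -€36 billion.

-€36 billion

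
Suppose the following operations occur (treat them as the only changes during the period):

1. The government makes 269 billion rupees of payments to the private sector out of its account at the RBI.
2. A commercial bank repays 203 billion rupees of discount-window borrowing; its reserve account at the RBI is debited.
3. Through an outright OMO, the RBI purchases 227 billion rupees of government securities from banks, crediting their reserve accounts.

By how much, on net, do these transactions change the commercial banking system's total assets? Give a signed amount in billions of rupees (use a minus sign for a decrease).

Government spending 269 billion rupees: bank balance sheets expand → +269B.
Discount-window repayment 203 billion rupees: bank balance sheets shrink → −203B.
OMO purchase (from banks) 227 billion rupees: just an asset swap on bank balance sheets → 0.
Net: 269 − 203 + 0 = +66 billion.

+66 billion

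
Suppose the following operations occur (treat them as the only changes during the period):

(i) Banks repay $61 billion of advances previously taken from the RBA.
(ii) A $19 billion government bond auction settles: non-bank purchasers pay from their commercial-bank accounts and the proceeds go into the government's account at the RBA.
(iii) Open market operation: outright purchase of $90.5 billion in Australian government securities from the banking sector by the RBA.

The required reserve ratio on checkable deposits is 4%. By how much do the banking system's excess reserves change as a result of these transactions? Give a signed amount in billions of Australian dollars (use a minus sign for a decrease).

Discount-window repayment $61 billion: reserves −$61B, deposits 0.
Government account inflow $19 billion: reserves −$19B, deposits −$19B.
OMO purchase (from banks) $90.5 billion: reserves +$90.5B, deposits 0.
Totals: Δreserves = +$10.5B, Δdeposits = −$19B.
Δrequired reserves = 4% × −$19B = −$0.76B.
Δexcess reserves = Δreserves − Δrequired = +$10.5B − (−$0.76B) = +$11.26 billion.

+$11.26 billion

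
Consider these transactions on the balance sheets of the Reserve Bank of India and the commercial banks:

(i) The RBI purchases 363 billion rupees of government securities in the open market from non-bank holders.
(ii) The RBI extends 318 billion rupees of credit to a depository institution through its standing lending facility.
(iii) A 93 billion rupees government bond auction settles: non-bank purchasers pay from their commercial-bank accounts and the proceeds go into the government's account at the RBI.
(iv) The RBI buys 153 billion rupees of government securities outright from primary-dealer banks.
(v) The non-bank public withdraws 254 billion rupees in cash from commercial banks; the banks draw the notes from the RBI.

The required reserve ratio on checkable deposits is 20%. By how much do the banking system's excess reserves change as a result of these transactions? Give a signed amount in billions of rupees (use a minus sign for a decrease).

+483.8 billion

Asset purchase (from non-banks) 363 billion rupees: reserves +363B, deposits +363B.
Discount-window loan 318 billion rupees: reserves +318B, deposits 0.
Government account inflow 93 billion rupees: reserves −93B, deposits −93B.
OMO purchase (from banks) 153 billion rupees: reserves +153B, deposits 0.
Currency withdrawal 254 billion rupees: reserves −254B, deposits −254B.
Totals: Δreserves = +487B, Δdeposits = +16B.
Δrequired reserves = 20% × +16B = +3.2B.
Δexcess reserves = Δreserves − Δrequired = +487B − (+3.2B) = +483.8 billion.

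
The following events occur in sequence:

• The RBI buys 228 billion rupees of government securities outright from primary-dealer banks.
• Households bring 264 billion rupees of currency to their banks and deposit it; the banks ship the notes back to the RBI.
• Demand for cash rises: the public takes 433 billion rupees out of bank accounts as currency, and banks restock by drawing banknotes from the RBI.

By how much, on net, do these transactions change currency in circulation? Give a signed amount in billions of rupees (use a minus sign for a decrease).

+169 billion

OMO purchase (from banks) 228 billion rupees: no currency enters or leaves circulation → 0.
Currency deposit 264 billion rupees: notes return to the central bank → −264B.
Currency withdrawal 433 billion rupees: notes leave the central bank → +433B.
Net: 0 − 264 + 433 = +169 billion.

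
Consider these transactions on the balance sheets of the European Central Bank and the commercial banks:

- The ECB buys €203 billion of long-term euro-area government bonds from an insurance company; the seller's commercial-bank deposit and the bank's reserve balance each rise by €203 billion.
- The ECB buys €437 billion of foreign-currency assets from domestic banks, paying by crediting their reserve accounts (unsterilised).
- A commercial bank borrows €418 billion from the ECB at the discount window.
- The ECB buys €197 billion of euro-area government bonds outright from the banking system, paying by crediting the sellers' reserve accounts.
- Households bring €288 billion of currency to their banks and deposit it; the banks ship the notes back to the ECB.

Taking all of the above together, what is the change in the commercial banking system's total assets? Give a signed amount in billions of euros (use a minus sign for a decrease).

+€909 billion

Asset purchase (from non-banks) €203 billion: bank balance sheets expand → +€203B.
FX purchase €437 billion: just an asset swap on bank balance sheets → 0.
Discount-window loan €418 billion: bank balance sheets expand → +€418B.
OMO purchase (from banks) €197 billion: just an asset swap on bank balance sheets → 0.
Currency deposit €288 billion: bank balance sheets expand → +€288B.
Net: 203 + 0 + 418 + 0 + 288 = +€909 billion.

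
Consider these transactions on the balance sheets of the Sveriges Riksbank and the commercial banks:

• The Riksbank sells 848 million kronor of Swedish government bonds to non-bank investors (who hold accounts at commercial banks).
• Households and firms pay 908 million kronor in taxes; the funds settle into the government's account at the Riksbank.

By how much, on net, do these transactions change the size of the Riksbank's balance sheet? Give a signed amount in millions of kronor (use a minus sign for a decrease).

Riksbank balance sheet:
  Assets:      Securities −848M
  Liabilities: Bank reserves −1756M, Government deposits +908M
Change in total Riksbank assets = -848 million.

-848 million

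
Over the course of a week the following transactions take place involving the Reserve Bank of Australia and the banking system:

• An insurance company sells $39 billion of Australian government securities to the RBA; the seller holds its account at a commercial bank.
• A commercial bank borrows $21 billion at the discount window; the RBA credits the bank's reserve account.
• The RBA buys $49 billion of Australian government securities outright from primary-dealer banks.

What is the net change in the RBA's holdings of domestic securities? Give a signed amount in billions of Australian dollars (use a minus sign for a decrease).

+$88 billion

RBA balance sheet:
  Assets:      Securities +$88B, Loans to banks +$21B
  Liabilities: Bank reserves +$109B
Commercial banking system:
  Assets:      Reserves at CB +$109B, Securities −$49B
  Liabilities: Checkable deposits +$39B, Borrowings from CB +$21B
So the change in the RBA's holdings of domestic securities is +$88 billion.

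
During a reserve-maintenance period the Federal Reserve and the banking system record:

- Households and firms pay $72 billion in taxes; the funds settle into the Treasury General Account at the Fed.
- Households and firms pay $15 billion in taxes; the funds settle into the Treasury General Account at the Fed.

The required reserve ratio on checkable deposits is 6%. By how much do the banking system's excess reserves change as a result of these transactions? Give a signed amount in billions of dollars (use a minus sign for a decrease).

Government account inflow $72 billion: reserves −$72B, deposits −$72B.
Government account inflow $15 billion: reserves −$15B, deposits −$15B.
Totals: Δreserves = −$87B, Δdeposits = −$87B.
Δrequired reserves = 6% × −$87B = −$5.22B.
Δexcess reserves = Δreserves − Δrequired = −$87B − (−$5.22B) = -$81.78 billion.

-$81.78 billion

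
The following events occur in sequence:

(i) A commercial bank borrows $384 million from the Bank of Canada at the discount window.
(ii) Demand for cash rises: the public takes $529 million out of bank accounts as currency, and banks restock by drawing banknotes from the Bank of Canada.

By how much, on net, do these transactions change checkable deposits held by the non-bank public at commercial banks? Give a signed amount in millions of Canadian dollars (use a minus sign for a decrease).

Discount-window loan $384 million: the counterparty is a bank, so public deposits are unchanged → 0.
Currency withdrawal $529 million: non-bank counterparties' bank balances fall → −$529M.
Net: 0 − 529 = -$529 million.

-$529 million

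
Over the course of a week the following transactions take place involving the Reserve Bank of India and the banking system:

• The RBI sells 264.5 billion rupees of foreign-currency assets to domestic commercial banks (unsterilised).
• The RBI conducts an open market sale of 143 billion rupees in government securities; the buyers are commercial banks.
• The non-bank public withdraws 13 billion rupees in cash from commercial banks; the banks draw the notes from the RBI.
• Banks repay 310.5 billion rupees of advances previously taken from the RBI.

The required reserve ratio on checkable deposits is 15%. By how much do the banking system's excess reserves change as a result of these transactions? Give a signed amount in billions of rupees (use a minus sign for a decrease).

-729.05 billion

FX sale 264.5 billion rupees: reserves −264.5B, deposits 0.
OMO sale (to banks) 143 billion rupees: reserves −143B, deposits 0.
Currency withdrawal 13 billion rupees: reserves −13B, deposits −13B.
Discount-window repayment 310.5 billion rupees: reserves −310.5B, deposits 0.
Totals: Δreserves = −731B, Δdeposits = −13B.
Δrequired reserves = 15% × −13B = −1.95B.
Δexcess reserves = Δreserves − Δrequired = −731B − (−1.95B) = -729.05 billion.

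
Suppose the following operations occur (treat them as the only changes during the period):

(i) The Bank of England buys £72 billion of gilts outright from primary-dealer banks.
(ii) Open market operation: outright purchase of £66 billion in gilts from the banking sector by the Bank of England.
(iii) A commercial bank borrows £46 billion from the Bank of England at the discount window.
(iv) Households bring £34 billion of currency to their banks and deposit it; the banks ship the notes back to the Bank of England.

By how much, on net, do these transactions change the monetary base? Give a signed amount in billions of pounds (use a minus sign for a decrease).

+£184 billion

OMO purchase (from banks) £72 billion: Bank of England balance sheet expands → +£72B.
OMO purchase (from banks) £66 billion: Bank of England balance sheet expands → +£66B.
Discount-window loan £46 billion: Bank of England balance sheet expands → +£46B.
Currency deposit £34 billion: just a shift between currency and reserves — both are base money → 0.
Net: 72 + 66 + 46 + 0 = +£184 billion.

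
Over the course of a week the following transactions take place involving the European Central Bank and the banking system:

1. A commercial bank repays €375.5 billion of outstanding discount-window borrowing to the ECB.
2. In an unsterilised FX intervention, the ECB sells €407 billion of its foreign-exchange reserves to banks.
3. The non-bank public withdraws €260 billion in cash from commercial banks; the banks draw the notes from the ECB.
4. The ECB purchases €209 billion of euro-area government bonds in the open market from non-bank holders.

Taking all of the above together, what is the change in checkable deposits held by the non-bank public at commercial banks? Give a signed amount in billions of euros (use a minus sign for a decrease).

Discount-window repayment €375.5 billion: the counterparty is a bank, so public deposits are unchanged → 0.
FX sale €407 billion: the counterparty is a bank, so public deposits are unchanged → 0.
Currency withdrawal €260 billion: non-bank counterparties' bank balances fall → −€260B.
Asset purchase (from non-banks) €209 billion: non-bank counterparties' bank balances rise → +€209B.
Net: 0 + 0 − 260 + 209 = -€51 billion.

-€51 billion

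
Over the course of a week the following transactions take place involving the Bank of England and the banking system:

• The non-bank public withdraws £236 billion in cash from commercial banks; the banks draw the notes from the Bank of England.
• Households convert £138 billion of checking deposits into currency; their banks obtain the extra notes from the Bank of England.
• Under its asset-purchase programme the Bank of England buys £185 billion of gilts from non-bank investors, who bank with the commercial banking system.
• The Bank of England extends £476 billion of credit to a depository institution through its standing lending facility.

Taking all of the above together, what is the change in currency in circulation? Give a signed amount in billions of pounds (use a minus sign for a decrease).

+£374 billion

Currency withdrawal £236 billion: notes leave the central bank → +£236B.
Currency withdrawal £138 billion: notes leave the central bank → +£138B.
Asset purchase (from non-banks) £185 billion: no currency enters or leaves circulation → 0.
Discount-window loan £476 billion: no currency enters or leaves circulation → 0.
Net: 236 + 138 + 0 + 0 = +£374 billion.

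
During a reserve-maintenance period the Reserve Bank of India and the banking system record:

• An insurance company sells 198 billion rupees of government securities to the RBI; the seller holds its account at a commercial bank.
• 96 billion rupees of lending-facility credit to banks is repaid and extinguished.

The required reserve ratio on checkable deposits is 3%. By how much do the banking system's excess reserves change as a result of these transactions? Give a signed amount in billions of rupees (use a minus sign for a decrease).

Asset purchase (from non-banks) 198 billion rupees: reserves +198B, deposits +198B.
Discount-window repayment 96 billion rupees: reserves −96B, deposits 0.
Totals: Δreserves = +102B, Δdeposits = +198B.
Δrequired reserves = 3% × +198B = +5.94B.
Δexcess reserves = Δreserves − Δrequired = +102B − (+5.94B) = +96.06 billion.

+96.06 billion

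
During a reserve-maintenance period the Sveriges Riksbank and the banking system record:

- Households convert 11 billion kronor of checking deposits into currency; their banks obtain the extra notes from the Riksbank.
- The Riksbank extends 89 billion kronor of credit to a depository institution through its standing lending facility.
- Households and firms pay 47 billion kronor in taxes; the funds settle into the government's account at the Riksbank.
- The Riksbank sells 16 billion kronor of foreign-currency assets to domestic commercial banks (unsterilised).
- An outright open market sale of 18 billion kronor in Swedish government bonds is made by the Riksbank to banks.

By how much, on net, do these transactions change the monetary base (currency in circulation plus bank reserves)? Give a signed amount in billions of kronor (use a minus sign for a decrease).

Currency withdrawal 11 billion kronor: just a shift between currency and reserves — both are base money → 0.
Discount-window loan 89 billion kronor: Riksbank balance sheet expands → +89B.
Government account inflow 47 billion kronor: reserves shift to a non-base liability → −47B.
FX sale 16 billion kronor: Riksbank balance sheet contracts → −16B.
OMO sale (to banks) 18 billion kronor: Riksbank balance sheet contracts → −18B.
Net: 0 + 89 − 47 − 16 − 18 = +8 billion.

+8 billion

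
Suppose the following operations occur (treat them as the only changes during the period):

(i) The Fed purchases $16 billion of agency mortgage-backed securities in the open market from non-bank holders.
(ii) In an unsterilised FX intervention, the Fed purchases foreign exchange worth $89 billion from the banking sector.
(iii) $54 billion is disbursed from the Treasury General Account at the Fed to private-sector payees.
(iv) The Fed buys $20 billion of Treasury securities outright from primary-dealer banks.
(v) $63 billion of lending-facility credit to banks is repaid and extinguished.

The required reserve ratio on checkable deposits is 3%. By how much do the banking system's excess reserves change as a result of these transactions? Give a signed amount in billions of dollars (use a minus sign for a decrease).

Asset purchase (from non-banks) $16 billion: reserves +$16B, deposits +$16B.
FX purchase $89 billion: reserves +$89B, deposits 0.
Government spending $54 billion: reserves +$54B, deposits +$54B.
OMO purchase (from banks) $20 billion: reserves +$20B, deposits 0.
Discount-window repayment $63 billion: reserves −$63B, deposits 0.
Totals: Δreserves = +$116B, Δdeposits = +$70B.
Δrequired reserves = 3% × +$70B = +$2.1B.
Δexcess reserves = Δreserves − Δrequired = +$116B − (+$2.1B) = +$113.9 billion.

+$113.9 billion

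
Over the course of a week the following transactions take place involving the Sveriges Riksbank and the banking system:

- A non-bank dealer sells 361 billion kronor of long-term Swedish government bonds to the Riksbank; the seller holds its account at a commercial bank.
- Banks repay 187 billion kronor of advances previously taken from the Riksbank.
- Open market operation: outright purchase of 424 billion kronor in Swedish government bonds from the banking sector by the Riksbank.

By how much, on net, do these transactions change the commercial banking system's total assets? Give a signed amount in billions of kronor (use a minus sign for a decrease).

Riksbank balance sheet:
  Assets:      Securities +785B, Loans to banks −187B
  Liabilities: Bank reserves +598B
Commercial banking system:
  Assets:      Reserves at CB +598B, Securities −424B
  Liabilities: Checkable deposits +361B, Borrowings from CB −187B
Change in total bank assets = +174 billion.

+174 billion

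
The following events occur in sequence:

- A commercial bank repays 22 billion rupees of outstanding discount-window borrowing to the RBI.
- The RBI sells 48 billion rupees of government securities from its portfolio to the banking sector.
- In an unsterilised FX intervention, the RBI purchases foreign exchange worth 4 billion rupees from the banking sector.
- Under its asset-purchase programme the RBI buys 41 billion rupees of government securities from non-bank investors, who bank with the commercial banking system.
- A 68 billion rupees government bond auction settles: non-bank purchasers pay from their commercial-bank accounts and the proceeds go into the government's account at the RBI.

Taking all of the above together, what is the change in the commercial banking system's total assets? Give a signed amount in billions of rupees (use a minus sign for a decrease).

Discount-window repayment 22 billion rupees: bank balance sheets shrink → −22B.
OMO sale (to banks) 48 billion rupees: just an asset swap on bank balance sheets → 0.
FX purchase 4 billion rupees: just an asset swap on bank balance sheets → 0.
Asset purchase (from non-banks) 41 billion rupees: bank balance sheets expand → +41B.
Government account inflow 68 billion rupees: bank balance sheets shrink → −68B.
Net: −22 + 0 + 0 + 41 − 68 = -49 billion.

-49 billion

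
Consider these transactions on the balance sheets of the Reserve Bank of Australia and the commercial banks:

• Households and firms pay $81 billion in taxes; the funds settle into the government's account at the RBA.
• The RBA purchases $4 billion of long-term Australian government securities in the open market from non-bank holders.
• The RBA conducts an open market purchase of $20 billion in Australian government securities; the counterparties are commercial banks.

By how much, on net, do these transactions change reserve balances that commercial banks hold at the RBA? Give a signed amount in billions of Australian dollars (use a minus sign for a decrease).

Government account inflow $81 billion: funds move from bank reserves into the government account → −$81B.
Asset purchase (from non-banks) $4 billion: the RBA pays by crediting reserve accounts → +$4B.
OMO purchase (from banks) $20 billion: the RBA pays by crediting reserve accounts → +$20B.
Net: −81 + 4 + 20 = -$57 billion.

-$57 billion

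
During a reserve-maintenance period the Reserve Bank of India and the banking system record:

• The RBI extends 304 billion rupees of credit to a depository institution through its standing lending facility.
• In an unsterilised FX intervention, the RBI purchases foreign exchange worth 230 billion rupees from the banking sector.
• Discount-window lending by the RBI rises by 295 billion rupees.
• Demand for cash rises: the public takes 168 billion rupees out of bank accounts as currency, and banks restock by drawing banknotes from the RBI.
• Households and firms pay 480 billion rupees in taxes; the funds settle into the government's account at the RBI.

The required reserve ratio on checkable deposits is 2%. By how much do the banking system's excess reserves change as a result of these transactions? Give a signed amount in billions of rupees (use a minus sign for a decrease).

+193.96 billion

Discount-window loan 304 billion rupees: reserves +304B, deposits 0.
FX purchase 230 billion rupees: reserves +230B, deposits 0.
Discount-window loan 295 billion rupees: reserves +295B, deposits 0.
Currency withdrawal 168 billion rupees: reserves −168B, deposits −168B.
Government account inflow 480 billion rupees: reserves −480B, deposits −480B.
Totals: Δreserves = +181B, Δdeposits = −648B.
Δrequired reserves = 2% × −648B = −12.96B.
Δexcess reserves = Δreserves − Δrequired = +181B − (−12.96B) = +193.96 billion.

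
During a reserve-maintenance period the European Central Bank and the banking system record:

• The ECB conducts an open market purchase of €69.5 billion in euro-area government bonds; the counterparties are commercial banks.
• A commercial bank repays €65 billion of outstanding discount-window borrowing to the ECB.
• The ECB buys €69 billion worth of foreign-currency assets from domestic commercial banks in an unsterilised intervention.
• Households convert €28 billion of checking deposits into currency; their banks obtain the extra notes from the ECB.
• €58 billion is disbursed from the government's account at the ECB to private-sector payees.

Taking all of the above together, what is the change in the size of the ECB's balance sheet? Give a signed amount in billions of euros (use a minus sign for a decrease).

OMO purchase (from banks) €69.5 billion: an ECB asset is acquired → +€69.5B.
Discount-window repayment €65 billion: an ECB asset is shed → −€65B.
FX purchase €69 billion: an ECB asset is acquired → +€69B.
Currency withdrawal €28 billion: only the composition of liabilities changes → 0.
Government spending €58 billion: only the composition of liabilities changes → 0.
Net: 69.5 − 65 + 69 + 0 + 0 = +€73.5 billion.

+€73.5 billion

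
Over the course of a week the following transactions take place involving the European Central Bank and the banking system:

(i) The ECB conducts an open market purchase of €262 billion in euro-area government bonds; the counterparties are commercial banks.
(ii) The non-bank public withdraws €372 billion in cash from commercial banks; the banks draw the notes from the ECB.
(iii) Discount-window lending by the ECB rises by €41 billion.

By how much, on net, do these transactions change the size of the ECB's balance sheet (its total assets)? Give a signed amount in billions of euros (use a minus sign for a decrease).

+€303 billion

OMO purchase (from banks) €262 billion: an ECB asset is acquired → +€262B.
Currency withdrawal €372 billion: only the composition of liabilities changes → 0.
Discount-window loan €41 billion: an ECB asset is acquired → +€41B.
Net: 262 + 0 + 41 = +€303 billion.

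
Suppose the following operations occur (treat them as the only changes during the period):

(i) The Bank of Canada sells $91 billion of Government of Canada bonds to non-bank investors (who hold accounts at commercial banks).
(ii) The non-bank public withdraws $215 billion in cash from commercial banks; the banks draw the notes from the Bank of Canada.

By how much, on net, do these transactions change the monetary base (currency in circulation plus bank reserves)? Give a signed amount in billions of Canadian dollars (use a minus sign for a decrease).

Asset sale (to non-banks) $91 billion: Bank of Canada balance sheet contracts → −$91B.
Currency withdrawal $215 billion: just a shift between currency and reserves — both are base money → 0.
Net: −91 + 0 = -$91 billion.

-$91 billion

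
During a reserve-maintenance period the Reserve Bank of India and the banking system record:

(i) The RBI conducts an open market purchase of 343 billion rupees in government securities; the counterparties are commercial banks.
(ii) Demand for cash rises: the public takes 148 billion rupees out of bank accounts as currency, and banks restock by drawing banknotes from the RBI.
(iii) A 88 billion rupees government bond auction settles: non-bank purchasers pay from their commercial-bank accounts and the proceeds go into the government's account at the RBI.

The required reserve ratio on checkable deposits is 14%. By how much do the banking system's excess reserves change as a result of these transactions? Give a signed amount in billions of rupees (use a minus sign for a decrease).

+140.04 billion

OMO purchase (from banks) 343 billion rupees: reserves +343B, deposits 0.
Currency withdrawal 148 billion rupees: reserves −148B, deposits −148B.
Government account inflow 88 billion rupees: reserves −88B, deposits −88B.
Totals: Δreserves = +107B, Δdeposits = −236B.
Δrequired reserves = 14% × −236B = −33.04B.
Δexcess reserves = Δreserves − Δrequired = +107B − (−33.04B) = +140.04 billion.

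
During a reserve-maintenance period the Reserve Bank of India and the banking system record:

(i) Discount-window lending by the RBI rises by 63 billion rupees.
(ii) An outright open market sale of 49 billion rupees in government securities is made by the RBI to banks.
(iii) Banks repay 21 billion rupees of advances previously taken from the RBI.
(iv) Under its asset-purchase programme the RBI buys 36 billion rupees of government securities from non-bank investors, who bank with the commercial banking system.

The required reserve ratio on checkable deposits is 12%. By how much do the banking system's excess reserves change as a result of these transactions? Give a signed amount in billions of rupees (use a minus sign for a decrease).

+24.68 billion

Discount-window loan 63 billion rupees: reserves +63B, deposits 0.
OMO sale (to banks) 49 billion rupees: reserves −49B, deposits 0.
Discount-window repayment 21 billion rupees: reserves −21B, deposits 0.
Asset purchase (from non-banks) 36 billion rupees: reserves +36B, deposits +36B.
Totals: Δreserves = +29B, Δdeposits = +36B.
Δrequired reserves = 12% × +36B = +4.32B.
Δexcess reserves = Δreserves − Δrequired = +29B − (+4.32B) = +24.68 billion.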